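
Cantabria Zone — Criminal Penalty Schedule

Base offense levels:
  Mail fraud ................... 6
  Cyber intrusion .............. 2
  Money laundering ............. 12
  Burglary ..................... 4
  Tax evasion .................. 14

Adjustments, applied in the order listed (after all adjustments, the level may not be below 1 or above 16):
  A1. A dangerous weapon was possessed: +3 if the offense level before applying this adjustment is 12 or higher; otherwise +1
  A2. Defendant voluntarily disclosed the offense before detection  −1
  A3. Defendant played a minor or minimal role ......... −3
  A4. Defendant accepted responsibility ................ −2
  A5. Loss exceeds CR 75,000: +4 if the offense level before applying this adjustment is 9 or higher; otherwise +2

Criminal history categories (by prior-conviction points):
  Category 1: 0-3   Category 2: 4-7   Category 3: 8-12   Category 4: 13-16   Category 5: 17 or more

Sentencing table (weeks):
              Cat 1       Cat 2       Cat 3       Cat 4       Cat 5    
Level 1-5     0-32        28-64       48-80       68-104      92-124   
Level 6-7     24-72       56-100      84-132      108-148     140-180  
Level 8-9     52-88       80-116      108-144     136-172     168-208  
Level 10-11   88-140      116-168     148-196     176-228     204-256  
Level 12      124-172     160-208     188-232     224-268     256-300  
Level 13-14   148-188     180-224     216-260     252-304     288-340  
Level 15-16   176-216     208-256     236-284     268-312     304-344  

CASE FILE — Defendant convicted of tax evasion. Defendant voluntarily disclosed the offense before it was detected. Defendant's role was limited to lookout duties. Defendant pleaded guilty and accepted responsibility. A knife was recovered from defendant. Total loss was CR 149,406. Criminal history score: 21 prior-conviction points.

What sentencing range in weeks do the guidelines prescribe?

Base offense level for tax evasion: 14.
A1 applies (level before this adjustment is 14 ≥ 12, so +3): 14 + 3 = 17.
A2 applies: 17 − 1 = 16.
A3 applies: 16 − 3 = 13.
A4 applies: 13 − 2 = 11.
A5 applies (level before this adjustment is 11 ≥ 9, so +4): 11 + 4 = 15.
Final offense level: 15.
Criminal history: 21 prior points → Category 5 (17+).
Level 15 falls in the 15-16 band.
Grid: Level 15-16 × Category 5 = 304-344 weeks.

304-344 weeks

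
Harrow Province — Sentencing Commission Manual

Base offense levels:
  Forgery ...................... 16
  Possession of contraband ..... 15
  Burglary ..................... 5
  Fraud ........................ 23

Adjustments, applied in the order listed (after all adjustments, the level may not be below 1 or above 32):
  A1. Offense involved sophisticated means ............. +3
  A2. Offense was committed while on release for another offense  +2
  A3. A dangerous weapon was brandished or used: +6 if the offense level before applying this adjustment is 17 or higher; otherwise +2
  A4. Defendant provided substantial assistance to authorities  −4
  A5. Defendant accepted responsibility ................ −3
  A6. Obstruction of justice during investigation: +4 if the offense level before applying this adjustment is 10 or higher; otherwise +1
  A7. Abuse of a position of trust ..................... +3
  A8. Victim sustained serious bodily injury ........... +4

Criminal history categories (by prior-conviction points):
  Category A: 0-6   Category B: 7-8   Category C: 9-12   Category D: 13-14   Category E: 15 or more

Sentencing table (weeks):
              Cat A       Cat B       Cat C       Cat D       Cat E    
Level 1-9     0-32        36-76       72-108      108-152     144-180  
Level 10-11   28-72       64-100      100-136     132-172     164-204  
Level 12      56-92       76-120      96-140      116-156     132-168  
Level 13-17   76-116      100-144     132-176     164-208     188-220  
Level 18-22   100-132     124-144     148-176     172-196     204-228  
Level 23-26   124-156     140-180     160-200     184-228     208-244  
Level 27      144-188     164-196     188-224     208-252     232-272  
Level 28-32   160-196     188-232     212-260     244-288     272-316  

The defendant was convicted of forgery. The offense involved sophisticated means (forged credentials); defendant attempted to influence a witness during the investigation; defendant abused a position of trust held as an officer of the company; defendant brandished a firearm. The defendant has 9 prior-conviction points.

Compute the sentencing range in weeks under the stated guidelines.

Base offense level for forgery: 16.
A1 applies: 16 + 3 = 19.
A2 does not apply.
A3 applies (level before this adjustment is 19 ≥ 17, so +6): 19 + 6 = 25.
A6 applies (level before this adjustment is 25 ≥ 10, so +4): 25 + 4 = 29.
A7 applies: 29 + 3 = 32.
A8 does not apply.
Final offense level: 32.
Criminal history: 9 prior points → Category C (9-12).
Level 32 falls in the 28-32 band.
Grid: Level 28-32 × Category C = 212-260 weeks.

212-260 weeks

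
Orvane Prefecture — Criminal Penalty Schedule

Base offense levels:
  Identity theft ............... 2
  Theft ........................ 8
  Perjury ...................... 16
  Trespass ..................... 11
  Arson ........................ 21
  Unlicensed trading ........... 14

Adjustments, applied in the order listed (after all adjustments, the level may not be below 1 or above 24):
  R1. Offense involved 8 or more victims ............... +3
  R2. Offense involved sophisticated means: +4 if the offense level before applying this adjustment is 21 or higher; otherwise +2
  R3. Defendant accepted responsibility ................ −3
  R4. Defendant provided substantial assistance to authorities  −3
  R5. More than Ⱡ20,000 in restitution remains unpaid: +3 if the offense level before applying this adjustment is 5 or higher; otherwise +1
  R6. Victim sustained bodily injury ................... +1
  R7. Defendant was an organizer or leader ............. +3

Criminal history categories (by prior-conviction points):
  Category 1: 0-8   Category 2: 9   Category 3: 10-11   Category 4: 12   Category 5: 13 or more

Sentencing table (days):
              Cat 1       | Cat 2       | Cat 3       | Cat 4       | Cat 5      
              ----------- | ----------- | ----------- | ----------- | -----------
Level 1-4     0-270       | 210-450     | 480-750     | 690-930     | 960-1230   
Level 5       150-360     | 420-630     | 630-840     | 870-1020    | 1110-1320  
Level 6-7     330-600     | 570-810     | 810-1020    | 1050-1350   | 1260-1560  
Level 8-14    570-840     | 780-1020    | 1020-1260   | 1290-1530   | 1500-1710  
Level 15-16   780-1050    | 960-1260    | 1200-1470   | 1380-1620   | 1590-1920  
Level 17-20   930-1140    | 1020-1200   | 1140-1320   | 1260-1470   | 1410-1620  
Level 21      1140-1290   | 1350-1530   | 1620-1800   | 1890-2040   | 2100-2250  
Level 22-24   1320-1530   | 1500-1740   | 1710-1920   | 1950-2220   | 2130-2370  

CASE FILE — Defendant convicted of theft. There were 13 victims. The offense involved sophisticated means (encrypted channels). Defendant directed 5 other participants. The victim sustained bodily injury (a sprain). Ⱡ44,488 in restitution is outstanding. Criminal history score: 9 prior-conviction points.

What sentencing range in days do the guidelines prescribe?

Base offense level for theft: 8.
R1 applies: 8 + 3 = 11.
R2 applies (level before this adjustment is 11 < 21, so +2): 11 + 2 = 13.
R5 applies (level before this adjustment is 13 ≥ 5, so +3): 13 + 3 = 16.
R6 applies: 16 + 1 = 17.
R7 applies: 17 + 3 = 20.
Final offense level: 20.
Criminal history: 9 prior points → Category 2 (9).
Level 20 falls in the 17-20 band.
Grid: Level 17-20 × Category 2 = 1020-1200 days.

1020-1200 days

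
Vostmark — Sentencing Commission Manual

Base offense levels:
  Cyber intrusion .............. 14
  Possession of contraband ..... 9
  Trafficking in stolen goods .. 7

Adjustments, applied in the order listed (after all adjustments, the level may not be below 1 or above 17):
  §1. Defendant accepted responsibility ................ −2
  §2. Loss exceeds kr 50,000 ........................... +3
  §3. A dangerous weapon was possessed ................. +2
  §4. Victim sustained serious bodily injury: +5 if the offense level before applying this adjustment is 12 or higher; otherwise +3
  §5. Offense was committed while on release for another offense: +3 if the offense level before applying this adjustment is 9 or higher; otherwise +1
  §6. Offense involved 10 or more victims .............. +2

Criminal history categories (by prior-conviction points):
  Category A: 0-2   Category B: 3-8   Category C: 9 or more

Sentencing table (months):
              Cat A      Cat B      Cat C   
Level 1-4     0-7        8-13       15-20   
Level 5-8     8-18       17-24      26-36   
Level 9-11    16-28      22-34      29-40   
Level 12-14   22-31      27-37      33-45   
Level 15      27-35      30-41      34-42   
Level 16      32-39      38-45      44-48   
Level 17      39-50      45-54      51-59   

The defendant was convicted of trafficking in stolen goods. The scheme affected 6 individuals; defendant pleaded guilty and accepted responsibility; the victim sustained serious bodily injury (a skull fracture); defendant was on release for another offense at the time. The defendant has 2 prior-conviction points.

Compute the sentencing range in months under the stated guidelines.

Base offense level for trafficking in stolen goods: 7.
§1 applies: 7 − 2 = 5.
§3 does not apply.
§4 applies (level before this adjustment is 5 < 12, so +3): 5 + 3 = 8.
§5 applies (level before this adjustment is 8 < 9, so +1): 8 + 1 = 9.
Final offense level: 9.
Criminal history: 2 prior points → Category A (0-2).
Level 9 falls in the 9-11 band.
Grid: Level 9-11 × Category A = 16-28 months.

16-28 months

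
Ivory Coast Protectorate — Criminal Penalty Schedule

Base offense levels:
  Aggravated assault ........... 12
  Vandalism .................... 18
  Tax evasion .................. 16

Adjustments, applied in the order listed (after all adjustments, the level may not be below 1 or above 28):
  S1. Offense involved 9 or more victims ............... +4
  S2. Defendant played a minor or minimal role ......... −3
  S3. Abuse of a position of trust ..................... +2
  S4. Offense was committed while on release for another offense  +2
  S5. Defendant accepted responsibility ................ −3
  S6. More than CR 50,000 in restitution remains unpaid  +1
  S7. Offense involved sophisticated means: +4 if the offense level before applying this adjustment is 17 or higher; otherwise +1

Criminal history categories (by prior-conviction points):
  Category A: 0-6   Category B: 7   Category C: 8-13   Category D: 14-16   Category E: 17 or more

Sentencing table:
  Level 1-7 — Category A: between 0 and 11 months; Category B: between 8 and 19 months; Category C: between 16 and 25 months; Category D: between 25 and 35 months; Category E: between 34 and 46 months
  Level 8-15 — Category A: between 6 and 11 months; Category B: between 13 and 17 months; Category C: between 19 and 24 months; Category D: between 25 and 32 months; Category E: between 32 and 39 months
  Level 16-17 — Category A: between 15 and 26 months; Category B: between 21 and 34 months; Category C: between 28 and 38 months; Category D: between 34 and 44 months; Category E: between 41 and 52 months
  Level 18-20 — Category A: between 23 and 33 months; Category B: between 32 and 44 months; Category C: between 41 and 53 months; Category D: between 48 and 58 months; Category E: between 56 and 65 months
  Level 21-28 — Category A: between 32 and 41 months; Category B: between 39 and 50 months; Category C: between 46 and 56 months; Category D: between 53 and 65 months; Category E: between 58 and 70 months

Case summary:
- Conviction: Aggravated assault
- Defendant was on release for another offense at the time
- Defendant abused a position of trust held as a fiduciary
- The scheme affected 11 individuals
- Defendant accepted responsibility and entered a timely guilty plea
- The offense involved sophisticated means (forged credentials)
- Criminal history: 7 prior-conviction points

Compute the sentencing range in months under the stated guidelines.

Base offense level for aggravated assault: 12.
S1 applies: 12 + 4 = 16.
S3 applies: 16 + 2 = 18.
S4 applies: 18 + 2 = 20.
S5 applies: 20 − 3 = 17.
S6 does not apply.
S7 applies (level before this adjustment is 17 ≥ 17, so +4): 17 + 4 = 21.
Final offense level: 21.
Criminal history: 7 prior points → Category B (7).
Level 21 falls in the 21-28 band.
Grid: Level 21-28 × Category B = 39-50 months.

39-50 months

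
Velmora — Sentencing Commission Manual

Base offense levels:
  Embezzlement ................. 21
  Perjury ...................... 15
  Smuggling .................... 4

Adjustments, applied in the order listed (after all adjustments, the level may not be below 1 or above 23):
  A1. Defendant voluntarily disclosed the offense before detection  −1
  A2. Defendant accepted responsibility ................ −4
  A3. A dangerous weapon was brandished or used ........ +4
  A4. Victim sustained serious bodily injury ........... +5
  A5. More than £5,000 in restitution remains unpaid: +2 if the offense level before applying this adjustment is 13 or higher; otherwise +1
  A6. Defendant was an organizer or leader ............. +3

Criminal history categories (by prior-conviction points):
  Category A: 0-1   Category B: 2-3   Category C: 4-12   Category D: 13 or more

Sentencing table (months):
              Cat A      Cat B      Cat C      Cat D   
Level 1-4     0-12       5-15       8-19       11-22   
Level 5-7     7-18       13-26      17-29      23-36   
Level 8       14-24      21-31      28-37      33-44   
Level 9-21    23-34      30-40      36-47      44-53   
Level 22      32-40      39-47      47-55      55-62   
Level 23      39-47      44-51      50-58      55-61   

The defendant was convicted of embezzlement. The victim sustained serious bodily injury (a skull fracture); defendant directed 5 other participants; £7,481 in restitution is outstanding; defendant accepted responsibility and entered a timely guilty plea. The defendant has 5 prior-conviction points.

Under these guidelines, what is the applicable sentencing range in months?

Base offense level for embezzlement: 21.
A1 does not apply.
A2 applies: 21 − 4 = 17.
A4 applies: 17 + 5 = 22.
A5 applies (level before this adjustment is 22 ≥ 13, so +2): 22 + 2 = 24.
A6 applies: 24 + 3 = 27.
Level 27 exceeds the maximum of 23; capped at 23.
Final offense level: 23.
Criminal history: 5 prior points → Category C (4-12).
Level 23 falls in the 23 band.
Grid: Level 23 × Category C = 50-58 months.

50-58 months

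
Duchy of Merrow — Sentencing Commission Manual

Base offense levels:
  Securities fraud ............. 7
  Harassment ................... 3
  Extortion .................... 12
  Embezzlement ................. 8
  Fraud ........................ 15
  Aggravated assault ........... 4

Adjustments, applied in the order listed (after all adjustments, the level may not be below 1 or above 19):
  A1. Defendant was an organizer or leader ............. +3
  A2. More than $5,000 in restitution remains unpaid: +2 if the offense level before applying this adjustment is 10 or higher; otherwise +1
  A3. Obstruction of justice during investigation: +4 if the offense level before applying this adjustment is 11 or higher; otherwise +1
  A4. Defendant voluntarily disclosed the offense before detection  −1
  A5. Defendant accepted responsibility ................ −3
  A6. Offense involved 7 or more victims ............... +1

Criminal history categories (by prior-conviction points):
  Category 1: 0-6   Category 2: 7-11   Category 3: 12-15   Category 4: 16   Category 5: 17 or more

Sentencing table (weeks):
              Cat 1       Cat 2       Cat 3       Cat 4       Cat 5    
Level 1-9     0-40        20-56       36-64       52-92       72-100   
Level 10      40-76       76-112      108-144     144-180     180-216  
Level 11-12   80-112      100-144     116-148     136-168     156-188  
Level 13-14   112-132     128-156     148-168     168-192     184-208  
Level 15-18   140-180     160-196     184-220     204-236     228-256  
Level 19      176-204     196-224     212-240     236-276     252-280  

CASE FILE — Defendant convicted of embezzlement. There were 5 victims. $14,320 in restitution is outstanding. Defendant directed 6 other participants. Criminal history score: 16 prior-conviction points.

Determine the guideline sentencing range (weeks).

168-192 weeks

Base offense level for embezzlement: 8.
A1 applies: 8 + 3 = 11.
A2 applies (level before this adjustment is 11 ≥ 10, so +2): 11 + 2 = 13.
A3 does not apply.
A6 does not apply.
Final offense level: 13.
Criminal history: 16 prior points → Category 4 (16).
Level 13 falls in the 13-14 band.
Grid: Level 13-14 × Category 4 = 168-192 weeks.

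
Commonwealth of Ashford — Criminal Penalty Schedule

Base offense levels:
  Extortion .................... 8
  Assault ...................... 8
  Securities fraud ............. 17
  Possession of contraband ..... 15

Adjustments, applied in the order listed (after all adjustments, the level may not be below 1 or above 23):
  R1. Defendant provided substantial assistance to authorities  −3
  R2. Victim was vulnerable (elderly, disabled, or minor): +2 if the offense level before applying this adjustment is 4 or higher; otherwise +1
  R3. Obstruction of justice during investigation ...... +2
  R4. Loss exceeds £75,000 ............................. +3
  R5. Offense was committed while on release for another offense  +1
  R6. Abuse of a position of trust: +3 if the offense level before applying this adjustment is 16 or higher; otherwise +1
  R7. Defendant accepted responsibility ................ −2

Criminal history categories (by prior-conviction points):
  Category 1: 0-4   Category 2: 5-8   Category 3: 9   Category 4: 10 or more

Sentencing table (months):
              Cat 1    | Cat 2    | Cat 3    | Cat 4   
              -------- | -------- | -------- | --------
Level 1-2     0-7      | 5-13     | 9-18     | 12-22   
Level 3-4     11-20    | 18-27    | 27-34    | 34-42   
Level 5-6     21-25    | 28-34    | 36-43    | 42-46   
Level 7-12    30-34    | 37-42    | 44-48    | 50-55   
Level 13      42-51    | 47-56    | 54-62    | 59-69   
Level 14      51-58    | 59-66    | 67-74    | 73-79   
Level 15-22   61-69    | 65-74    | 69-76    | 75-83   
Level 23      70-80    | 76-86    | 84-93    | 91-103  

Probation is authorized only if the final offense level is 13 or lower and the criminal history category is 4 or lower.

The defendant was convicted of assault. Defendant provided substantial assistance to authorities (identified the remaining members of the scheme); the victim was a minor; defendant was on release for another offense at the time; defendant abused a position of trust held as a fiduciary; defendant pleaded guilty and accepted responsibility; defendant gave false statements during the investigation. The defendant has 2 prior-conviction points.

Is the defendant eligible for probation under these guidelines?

Yes

Base offense level for assault: 8.
R1 applies: 8 − 3 = 5.
R2 applies (level before this adjustment is 5 ≥ 4, so +2): 5 + 2 = 7.
R3 applies: 7 + 2 = 9.
R5 applies: 9 + 1 = 10.
R6 applies (level before this adjustment is 10 < 16, so +1): 10 + 1 = 11.
R7 applies: 11 − 2 = 9.
Final offense level: 9.
Criminal history: 2 prior points → Category 1 (0-4).
Level 9 falls in the 7-12 band.
Grid: Level 7-12 × Category 1 = 30-34 months.
Probation check: level 9 ≤ 13 and category 1 ≤ 4 → eligible.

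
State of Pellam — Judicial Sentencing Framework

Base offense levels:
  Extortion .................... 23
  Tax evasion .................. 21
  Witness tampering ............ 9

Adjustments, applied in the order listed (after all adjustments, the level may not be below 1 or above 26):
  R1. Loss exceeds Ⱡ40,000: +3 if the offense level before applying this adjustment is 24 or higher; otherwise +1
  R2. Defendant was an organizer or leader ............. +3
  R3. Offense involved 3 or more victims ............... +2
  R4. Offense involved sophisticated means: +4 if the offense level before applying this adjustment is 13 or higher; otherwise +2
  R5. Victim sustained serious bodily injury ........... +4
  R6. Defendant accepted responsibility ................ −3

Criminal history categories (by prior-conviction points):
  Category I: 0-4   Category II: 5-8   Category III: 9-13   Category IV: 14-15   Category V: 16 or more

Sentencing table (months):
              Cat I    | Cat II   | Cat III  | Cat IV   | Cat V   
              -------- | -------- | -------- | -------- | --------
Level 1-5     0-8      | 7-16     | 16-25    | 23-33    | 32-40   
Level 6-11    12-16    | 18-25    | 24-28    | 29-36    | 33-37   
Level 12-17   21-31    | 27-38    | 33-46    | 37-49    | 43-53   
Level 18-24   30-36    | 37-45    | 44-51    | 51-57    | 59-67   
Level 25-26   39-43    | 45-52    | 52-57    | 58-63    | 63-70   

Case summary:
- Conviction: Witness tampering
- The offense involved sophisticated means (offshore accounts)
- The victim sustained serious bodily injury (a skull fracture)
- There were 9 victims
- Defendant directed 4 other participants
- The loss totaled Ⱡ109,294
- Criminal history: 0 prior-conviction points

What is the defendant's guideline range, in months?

Base offense level for witness tampering: 9.
R1 applies (level before this adjustment is 9 < 24, so +1): 9 + 1 = 10.
R2 applies: 10 + 3 = 13.
R3 applies: 13 + 2 = 15.
R4 applies (level before this adjustment is 15 ≥ 13, so +4): 15 + 4 = 19.
R5 applies: 19 + 4 = 23.
Final offense level: 23.
Criminal history: 0 prior points → Category I (0-4).
Level 23 falls in the 18-24 band.
Grid: Level 18-24 × Category I = 30-36 months.

30-36 months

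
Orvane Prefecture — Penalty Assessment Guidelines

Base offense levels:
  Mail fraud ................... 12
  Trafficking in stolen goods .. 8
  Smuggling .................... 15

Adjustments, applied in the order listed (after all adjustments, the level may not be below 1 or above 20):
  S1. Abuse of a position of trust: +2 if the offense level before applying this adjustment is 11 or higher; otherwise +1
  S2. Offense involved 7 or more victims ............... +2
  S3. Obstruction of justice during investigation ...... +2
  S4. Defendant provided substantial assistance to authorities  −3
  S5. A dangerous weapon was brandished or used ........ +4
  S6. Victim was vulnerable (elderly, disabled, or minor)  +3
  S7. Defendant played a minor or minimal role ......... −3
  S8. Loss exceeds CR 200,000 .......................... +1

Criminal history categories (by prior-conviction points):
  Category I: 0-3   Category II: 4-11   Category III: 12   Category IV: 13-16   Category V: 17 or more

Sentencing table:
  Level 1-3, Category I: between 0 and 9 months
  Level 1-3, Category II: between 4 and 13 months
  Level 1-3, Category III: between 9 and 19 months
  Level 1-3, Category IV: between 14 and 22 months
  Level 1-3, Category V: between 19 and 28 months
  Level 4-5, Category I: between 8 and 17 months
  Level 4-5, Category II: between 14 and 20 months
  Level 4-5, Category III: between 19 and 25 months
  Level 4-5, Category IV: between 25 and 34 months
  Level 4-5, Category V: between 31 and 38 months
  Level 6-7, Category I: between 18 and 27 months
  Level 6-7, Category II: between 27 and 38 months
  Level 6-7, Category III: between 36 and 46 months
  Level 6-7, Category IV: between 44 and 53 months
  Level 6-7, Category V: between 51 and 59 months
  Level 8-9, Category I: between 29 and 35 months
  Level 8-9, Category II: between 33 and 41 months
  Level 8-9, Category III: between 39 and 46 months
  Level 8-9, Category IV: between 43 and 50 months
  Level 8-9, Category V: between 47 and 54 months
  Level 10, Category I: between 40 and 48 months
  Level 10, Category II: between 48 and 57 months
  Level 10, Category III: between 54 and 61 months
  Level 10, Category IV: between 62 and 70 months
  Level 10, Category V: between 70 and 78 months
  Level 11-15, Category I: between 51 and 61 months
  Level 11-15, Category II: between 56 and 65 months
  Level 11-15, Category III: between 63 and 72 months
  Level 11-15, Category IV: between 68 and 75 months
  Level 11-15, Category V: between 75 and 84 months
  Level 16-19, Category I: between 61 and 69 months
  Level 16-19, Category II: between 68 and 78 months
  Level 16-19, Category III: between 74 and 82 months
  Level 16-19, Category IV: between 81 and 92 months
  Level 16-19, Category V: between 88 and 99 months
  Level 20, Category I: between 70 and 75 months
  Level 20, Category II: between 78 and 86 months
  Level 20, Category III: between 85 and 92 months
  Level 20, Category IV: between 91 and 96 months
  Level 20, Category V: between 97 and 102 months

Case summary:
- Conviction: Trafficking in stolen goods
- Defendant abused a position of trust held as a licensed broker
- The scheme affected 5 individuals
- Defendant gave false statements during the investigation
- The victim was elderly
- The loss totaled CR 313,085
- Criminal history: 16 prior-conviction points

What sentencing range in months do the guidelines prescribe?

Base offense level for trafficking in stolen goods: 8.
S1 applies (level before this adjustment is 8 < 11, so +1): 8 + 1 = 9.
S3 applies: 9 + 2 = 11.
S6 applies: 11 + 3 = 14.
S7 does not apply.
S8 applies: 14 + 1 = 15.
Final offense level: 15.
Criminal history: 16 prior points → Category IV (13-16).
Level 15 falls in the 11-15 band.
Grid: Level 11-15 × Category IV = 68-75 months.

68-75 months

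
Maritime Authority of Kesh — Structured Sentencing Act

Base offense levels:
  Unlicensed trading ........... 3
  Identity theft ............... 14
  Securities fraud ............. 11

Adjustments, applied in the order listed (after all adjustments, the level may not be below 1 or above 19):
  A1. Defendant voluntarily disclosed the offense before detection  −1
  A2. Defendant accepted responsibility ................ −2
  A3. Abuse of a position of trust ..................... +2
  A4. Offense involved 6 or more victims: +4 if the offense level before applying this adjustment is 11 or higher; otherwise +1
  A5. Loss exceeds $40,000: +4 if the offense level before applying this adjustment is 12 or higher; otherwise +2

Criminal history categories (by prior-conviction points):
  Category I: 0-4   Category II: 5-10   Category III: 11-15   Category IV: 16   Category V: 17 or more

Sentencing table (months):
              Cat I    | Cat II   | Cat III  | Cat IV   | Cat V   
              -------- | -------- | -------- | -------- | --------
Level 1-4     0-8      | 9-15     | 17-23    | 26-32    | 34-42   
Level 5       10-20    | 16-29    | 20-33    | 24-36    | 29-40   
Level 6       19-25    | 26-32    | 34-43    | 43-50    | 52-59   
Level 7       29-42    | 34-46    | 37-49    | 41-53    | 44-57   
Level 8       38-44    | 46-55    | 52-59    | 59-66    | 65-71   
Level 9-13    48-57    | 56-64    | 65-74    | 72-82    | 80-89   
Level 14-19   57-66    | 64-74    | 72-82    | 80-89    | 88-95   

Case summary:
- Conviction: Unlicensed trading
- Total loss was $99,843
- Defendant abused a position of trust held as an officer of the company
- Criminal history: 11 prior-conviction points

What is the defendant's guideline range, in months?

Base offense level for unlicensed trading: 3.
A1 does not apply.
A2 does not apply.
A3 applies: 3 + 2 = 5.
A5 applies (level before this adjustment is 5 < 12, so +2): 5 + 2 = 7.
Final offense level: 7.
Criminal history: 11 prior points → Category III (11-15).
Level 7 falls in the 7 band.
Grid: Level 7 × Category III = 37-49 months.

37-49 months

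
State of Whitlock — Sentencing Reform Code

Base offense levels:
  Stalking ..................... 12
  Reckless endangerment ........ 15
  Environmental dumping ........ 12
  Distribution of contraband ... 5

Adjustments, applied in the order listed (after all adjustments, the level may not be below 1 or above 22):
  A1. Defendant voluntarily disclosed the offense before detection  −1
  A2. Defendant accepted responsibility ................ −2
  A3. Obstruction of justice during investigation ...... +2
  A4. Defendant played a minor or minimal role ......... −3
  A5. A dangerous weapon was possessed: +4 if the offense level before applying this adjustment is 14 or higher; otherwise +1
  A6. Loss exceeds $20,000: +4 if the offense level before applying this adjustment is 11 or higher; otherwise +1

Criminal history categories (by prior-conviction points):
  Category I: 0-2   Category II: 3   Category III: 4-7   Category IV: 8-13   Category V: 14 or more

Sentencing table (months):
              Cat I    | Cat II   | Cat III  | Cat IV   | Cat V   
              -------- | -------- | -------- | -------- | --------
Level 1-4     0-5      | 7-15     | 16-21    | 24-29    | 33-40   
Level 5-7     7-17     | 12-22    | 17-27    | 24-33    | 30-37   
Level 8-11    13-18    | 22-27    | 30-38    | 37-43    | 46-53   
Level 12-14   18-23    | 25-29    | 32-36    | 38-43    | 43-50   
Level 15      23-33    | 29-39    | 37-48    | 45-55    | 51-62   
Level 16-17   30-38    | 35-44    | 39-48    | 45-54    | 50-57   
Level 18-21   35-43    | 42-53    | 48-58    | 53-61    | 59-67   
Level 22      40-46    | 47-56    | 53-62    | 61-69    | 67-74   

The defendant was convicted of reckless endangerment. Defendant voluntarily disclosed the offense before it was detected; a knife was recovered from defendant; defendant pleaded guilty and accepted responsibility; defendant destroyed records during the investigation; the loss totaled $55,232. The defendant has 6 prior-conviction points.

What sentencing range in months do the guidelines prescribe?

53-62 months

Base offense level for reckless endangerment: 15.
A1 applies: 15 − 1 = 14.
A2 applies: 14 − 2 = 12.
A3 applies: 12 + 2 = 14.
A4 does not apply.
A5 applies (level before this adjustment is 14 ≥ 14, so +4): 14 + 4 = 18.
A6 applies (level before this adjustment is 18 ≥ 11, so +4): 18 + 4 = 22.
Final offense level: 22.
Criminal history: 6 prior points → Category III (4-7).
Level 22 falls in the 22 band.
Grid: Level 22 × Category III = 53-62 months.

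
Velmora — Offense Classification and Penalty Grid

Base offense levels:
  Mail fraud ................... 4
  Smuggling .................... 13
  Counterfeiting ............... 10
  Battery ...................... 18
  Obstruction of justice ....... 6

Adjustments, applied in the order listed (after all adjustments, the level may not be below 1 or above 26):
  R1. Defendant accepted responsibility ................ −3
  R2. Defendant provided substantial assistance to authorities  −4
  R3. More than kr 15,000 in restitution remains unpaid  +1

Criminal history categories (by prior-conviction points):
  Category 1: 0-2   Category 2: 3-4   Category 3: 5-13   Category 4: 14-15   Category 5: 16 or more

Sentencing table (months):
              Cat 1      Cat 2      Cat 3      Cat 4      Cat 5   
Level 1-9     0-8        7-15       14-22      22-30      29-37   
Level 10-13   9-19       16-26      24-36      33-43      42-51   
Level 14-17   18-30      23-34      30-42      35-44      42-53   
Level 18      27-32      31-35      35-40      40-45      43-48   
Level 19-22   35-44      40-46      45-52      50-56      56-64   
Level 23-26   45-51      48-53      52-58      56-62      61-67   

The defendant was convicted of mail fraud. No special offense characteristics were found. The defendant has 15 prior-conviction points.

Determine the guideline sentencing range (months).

22-30 months

Base offense level for mail fraud: 4.
Final offense level: 4.
Criminal history: 15 prior points → Category 4 (14-15).
Level 4 falls in the 1-9 band.
Grid: Level 1-9 × Category 4 = 22-30 months.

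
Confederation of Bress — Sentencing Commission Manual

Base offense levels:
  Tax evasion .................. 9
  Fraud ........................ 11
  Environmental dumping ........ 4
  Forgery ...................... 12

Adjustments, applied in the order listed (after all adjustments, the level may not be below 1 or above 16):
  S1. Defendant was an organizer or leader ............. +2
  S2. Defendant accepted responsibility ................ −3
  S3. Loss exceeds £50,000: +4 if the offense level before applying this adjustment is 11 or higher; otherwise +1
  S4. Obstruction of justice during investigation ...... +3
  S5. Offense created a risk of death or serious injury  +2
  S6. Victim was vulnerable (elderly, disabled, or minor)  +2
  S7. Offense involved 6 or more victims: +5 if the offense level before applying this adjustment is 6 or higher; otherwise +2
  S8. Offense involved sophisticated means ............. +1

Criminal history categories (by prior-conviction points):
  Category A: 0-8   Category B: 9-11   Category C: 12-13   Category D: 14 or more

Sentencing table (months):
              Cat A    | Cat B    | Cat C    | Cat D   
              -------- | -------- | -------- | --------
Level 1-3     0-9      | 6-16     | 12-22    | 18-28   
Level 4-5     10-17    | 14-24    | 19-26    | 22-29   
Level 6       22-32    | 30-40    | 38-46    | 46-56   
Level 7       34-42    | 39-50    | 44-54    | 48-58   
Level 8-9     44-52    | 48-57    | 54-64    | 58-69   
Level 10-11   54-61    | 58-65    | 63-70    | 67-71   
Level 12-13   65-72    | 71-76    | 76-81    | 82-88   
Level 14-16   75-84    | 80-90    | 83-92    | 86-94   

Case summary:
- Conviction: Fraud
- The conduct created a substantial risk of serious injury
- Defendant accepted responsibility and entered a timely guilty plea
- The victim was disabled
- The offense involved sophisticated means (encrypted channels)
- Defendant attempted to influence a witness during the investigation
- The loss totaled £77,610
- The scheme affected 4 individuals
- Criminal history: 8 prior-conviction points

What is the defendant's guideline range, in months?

75-84 months

Base offense level for fraud: 11.
S2 applies: 11 − 3 = 8.
S3 applies (level before this adjustment is 8 < 11, so +1): 8 + 1 = 9.
S4 applies: 9 + 3 = 12.
S5 applies: 12 + 2 = 14.
S6 applies: 14 + 2 = 16.
S7 does not apply.
S8 applies: 16 + 1 = 17.
Level 17 exceeds the maximum of 16; capped at 16.
Final offense level: 16.
Criminal history: 8 prior points → Category A (0-8).
Level 16 falls in the 14-16 band.
Grid: Level 14-16 × Category A = 75-84 months.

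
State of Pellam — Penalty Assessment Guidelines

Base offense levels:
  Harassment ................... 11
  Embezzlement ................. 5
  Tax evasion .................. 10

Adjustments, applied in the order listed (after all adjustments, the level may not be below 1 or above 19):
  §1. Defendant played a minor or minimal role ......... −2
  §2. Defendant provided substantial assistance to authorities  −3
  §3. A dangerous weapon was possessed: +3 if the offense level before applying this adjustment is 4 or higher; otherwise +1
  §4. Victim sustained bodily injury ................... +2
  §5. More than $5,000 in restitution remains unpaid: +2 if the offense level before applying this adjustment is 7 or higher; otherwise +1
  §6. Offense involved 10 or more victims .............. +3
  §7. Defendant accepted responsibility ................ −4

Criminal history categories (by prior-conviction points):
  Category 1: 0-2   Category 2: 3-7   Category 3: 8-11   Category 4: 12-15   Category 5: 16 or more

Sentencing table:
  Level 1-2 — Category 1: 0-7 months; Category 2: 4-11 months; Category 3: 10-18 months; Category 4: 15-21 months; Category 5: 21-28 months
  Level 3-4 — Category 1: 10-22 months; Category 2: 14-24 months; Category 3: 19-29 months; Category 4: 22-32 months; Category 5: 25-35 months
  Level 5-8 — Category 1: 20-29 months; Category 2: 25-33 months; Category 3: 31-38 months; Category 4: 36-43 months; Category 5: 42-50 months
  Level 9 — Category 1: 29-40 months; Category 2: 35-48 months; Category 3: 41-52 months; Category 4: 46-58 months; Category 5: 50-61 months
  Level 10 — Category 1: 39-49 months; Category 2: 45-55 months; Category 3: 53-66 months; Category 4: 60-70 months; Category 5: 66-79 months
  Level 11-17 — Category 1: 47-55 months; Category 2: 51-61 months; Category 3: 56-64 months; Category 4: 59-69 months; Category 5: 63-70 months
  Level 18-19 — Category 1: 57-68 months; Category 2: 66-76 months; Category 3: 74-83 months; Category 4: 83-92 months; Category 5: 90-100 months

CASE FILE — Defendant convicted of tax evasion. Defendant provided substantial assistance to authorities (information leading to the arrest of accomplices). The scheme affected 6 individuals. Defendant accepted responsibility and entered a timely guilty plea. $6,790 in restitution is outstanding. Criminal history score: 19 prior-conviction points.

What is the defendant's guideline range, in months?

42-50 months

Base offense level for tax evasion: 10.
§1 does not apply.
§2 applies: 10 − 3 = 7.
§5 applies (level before this adjustment is 7 ≥ 7, so +2): 7 + 2 = 9.
§6 does not apply.
§7 applies: 9 − 4 = 5.
Final offense level: 5.
Criminal history: 19 prior points → Category 5 (16+).
Level 5 falls in the 5-8 band.
Grid: Level 5-8 × Category 5 = 42-50 months.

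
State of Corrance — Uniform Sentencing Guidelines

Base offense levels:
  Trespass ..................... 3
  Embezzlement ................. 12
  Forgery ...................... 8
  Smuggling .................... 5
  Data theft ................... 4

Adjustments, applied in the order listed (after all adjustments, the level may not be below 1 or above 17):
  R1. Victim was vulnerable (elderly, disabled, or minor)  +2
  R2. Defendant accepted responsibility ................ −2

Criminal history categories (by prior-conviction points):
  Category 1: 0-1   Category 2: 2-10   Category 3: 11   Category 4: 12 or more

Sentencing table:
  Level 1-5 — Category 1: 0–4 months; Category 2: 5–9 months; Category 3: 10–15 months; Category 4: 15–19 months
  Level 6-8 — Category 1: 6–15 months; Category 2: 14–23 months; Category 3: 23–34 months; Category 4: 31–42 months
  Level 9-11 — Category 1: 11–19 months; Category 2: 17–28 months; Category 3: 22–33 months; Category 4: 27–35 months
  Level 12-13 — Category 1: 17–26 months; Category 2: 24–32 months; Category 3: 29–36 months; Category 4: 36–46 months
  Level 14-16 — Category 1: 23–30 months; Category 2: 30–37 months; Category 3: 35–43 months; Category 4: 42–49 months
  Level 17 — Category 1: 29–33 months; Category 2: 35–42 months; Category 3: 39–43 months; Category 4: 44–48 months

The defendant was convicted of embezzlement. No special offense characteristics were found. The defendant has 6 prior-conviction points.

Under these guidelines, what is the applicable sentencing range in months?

Base offense level for embezzlement: 12.
Final offense level: 12.
Criminal history: 6 prior points → Category 2 (2-10).
Level 12 falls in the 12-13 band.
Grid: Level 12-13 × Category 2 = 24-32 months.

24-32 months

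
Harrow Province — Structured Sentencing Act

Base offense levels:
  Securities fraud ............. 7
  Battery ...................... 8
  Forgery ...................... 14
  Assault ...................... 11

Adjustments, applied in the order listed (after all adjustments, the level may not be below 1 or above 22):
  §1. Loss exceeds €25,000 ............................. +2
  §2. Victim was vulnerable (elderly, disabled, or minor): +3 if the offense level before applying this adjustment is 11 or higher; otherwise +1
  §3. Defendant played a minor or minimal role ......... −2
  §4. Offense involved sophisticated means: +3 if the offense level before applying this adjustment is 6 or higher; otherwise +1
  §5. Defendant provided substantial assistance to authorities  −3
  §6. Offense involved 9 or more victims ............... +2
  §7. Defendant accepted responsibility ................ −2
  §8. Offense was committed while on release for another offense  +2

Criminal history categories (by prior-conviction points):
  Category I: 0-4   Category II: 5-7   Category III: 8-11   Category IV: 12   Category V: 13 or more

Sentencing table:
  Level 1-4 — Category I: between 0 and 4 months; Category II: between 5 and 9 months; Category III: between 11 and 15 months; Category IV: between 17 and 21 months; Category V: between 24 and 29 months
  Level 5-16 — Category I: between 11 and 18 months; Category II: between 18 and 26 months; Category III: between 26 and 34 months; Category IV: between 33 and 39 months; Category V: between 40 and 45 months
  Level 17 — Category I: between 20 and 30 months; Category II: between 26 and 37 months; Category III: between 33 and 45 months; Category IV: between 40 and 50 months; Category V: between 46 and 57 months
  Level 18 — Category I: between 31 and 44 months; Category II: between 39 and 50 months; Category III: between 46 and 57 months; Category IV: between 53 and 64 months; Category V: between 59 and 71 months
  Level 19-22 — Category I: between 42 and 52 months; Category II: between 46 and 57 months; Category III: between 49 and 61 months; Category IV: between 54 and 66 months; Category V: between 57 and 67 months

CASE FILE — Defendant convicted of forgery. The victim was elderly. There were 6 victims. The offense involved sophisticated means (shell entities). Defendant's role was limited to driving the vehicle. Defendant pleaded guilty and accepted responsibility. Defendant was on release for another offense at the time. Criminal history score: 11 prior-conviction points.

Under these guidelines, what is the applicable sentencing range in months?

46-57 months

Base offense level for forgery: 14.
§2 applies (level before this adjustment is 14 ≥ 11, so +3): 14 + 3 = 17.
§3 applies: 17 − 2 = 15.
§4 applies (level before this adjustment is 15 ≥ 6, so +3): 15 + 3 = 18.
§5 does not apply.
§7 applies: 18 − 2 = 16.
§8 applies: 16 + 2 = 18.
Final offense level: 18.
Criminal history: 11 prior points → Category III (8-11).
Level 18 falls in the 18 band.
Grid: Level 18 × Category III = 46-57 months.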